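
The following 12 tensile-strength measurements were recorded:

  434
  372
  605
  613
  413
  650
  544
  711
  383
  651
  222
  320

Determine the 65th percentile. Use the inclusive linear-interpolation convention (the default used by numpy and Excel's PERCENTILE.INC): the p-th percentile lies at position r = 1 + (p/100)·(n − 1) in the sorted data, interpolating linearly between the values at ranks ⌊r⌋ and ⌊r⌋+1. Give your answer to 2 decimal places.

606.20

Sorted: 222, 320, 372, 383, 413, 434, 544, 605, 613, 650, 651, 711.
n = 12.
r = 1 + (65/100)·(12 − 1) = 1 + 7.15 = 8.15.
Rank 8 is 605 and rank 9 is 613.
Interpolate: 605 + 0.15·(613 − 605) = 605 + 0.15·8 = 606.2.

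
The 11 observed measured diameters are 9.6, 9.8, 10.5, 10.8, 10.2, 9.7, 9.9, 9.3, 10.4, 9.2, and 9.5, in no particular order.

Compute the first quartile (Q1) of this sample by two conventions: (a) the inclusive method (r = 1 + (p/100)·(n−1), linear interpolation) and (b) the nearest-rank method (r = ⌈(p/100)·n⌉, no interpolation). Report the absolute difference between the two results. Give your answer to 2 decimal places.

0.05

Sorted: 9.2, 9.3, 9.5, 9.6, 9.7, 9.8, 9.9, 10.2, 10.4, 10.5, 10.8.
n = 11.
(a) r = 3.5; between ranks 3 (9.5) and 4 (9.6): 9.55.
(b) the nearest-rank method: rank 3 → 9.5.
|9.55 − 9.5| = 0.05.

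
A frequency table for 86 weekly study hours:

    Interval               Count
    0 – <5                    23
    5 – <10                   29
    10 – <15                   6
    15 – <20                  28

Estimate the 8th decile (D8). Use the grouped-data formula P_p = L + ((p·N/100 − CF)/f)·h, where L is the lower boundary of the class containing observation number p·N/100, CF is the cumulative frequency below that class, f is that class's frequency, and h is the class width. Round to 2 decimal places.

16.93

N = 86; target position k = 80/100 · 86 = 68.8.
Cumulative frequencies: 23, 52, 58, 86.
Observation 68.8 falls in the class 15 – <20.
L = 15, CF = 58, f = 28, h = 5.
P80 = 15 + ((68.8 − 58)/28)·5 = 15 + 1.92857 = 16.9286.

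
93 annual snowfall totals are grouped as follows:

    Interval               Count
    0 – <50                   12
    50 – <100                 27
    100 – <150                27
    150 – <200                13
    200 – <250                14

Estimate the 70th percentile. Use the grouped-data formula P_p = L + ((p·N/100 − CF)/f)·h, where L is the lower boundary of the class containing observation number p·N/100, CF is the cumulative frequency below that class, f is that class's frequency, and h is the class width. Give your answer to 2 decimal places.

N = 93; target position k = 70/100 · 93 = 65.1.
Cumulative frequencies: 12, 39, 66, 79, 93.
Observation 65.1 falls in the class 100 – <150.
L = 100, CF = 39, f = 27, h = 50.
P70 = 100 + ((65.1 − 39)/27)·50 = 100 + 48.3333 = 148.333.

148.33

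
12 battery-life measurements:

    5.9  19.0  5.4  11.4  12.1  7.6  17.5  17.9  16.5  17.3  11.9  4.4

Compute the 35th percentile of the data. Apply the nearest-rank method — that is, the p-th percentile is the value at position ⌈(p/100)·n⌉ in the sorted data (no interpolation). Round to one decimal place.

11.4

Sorted: 4.4, 5.4, 5.9, 7.6, 11.4, 11.9, 12.1, 16.5, 17.3, 17.5, 17.9, 19.0.
n = 12.
Position = ⌈35/100 · 12⌉ = ⌈4.2⌉ = 5.
The value at rank 5 is 11.4.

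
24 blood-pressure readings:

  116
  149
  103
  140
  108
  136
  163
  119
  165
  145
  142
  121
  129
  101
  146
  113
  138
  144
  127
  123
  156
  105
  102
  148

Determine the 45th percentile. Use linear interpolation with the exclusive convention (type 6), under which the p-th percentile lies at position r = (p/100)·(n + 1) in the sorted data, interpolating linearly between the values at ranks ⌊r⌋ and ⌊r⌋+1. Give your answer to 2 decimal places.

127.50

Sorted: 101, 102, 103, 105, 108, 113, 116, 119, 121, 123, 127, 129, 136, 138, 140, 142, 144, 145, 146, 148, 149, 156, 163, 165.
n = 24.
r = (45/100)·(24 + 1) = 11.25.
Rank 11 is 127 and rank 12 is 129.
Interpolate: 127 + 0.25·(129 − 127) = 127 + 0.25·2 = 127.5.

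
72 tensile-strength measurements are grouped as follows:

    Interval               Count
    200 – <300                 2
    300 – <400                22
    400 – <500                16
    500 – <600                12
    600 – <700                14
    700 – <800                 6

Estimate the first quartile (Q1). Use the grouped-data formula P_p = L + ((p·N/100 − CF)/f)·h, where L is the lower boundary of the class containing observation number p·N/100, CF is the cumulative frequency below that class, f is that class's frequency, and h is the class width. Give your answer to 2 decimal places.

372.73

N = 72; target position k = 25/100 · 72 = 18.
Cumulative frequencies: 2, 24, 40, 52, 66, 72.
Observation 18 falls in the class 300 – <400.
L = 300, CF = 2, f = 22, h = 100.
P25 = 300 + ((18 − 2)/22)·100 = 300 + 72.7273 = 372.727.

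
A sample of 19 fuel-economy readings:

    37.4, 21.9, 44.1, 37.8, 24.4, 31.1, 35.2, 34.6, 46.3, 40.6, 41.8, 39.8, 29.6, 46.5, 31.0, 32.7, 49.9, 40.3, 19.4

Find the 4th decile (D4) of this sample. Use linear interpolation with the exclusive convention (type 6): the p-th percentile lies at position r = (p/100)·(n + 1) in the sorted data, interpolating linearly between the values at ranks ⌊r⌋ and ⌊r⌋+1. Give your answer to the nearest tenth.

Sorted: 19.4, 21.9, 24.4, 29.6, 31.0, 31.1, 32.7, 34.6, 35.2, 37.4, 37.8, 39.8, 40.3, 40.6, 41.8, 44.1, 46.3, 46.5, 49.9.
n = 19.
r = (40/100)·(19 + 1) = 8.
r is an integer, so P40 is the value at rank 8: 34.6.

34.6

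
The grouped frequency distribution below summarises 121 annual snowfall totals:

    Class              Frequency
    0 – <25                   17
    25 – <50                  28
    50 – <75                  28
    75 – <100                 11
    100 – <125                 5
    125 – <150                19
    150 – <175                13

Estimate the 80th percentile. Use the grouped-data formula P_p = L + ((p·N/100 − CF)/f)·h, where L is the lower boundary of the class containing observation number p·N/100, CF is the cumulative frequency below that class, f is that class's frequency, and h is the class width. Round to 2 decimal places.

N = 121; target position k = 80/100 · 121 = 96.8.
Cumulative frequencies: 17, 45, 73, 84, 89, 108, 121.
Observation 96.8 falls in the class 125 – <150.
L = 125, CF = 89, f = 19, h = 25.
P80 = 125 + ((96.8 − 89)/19)·25 = 125 + 10.2632 = 135.263.

135.26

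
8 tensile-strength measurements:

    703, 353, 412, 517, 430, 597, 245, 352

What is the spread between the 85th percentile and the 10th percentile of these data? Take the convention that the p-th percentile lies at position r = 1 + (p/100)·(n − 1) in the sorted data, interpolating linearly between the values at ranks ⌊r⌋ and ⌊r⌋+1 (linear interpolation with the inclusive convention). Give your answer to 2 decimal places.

273.10

Sorted: 245, 352, 353, 412, 430, 517, 597, 703.
n = 8.
P10: r = 1.7; ranks 1–2 are 245, 352; interpolating gives 319.9.
P85: r = 6.95; ranks 6–7 are 517, 597; interpolating gives 593.
Difference: 593 − 319.9 = 273.1.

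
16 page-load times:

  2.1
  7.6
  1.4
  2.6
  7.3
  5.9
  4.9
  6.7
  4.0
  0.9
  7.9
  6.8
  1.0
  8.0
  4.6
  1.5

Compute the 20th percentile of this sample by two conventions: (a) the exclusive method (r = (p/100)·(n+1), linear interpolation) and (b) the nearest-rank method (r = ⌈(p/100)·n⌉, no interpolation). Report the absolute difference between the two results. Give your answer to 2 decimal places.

Sorted: 0.9, 1.0, 1.4, 1.5, 2.1, 2.6, 4.0, 4.6, 4.9, 5.9, 6.7, 6.8, 7.3, 7.6, 7.9, 8.0.
n = 16.
(a) r = 3.4; between ranks 3 (1.4) and 4 (1.5): 1.44.
(b) the nearest-rank method: rank 4 → 1.5.
|1.44 − 1.5| = 0.06.

0.06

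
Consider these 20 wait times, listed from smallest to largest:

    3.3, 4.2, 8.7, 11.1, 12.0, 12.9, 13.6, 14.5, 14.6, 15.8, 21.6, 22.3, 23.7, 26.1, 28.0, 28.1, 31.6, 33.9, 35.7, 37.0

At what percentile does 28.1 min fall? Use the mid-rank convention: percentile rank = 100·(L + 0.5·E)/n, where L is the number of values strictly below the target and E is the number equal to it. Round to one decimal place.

77.5

Count below 28.1: L = 15; count equal: E = 1; n = 20.
Percentile rank = 100·(15 + 0.5·1)/20 = 100·15.5/20 = 77.5.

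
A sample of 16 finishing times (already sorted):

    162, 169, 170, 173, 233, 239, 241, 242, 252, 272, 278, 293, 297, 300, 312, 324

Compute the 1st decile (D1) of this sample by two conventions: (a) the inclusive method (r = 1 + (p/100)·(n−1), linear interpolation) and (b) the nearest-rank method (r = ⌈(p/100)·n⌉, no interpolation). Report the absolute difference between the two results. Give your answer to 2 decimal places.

n = 16.
(a) r = 2.5; between ranks 2 (169) and 3 (170): 169.5.
(b) the nearest-rank method: rank 2 → 169.
|169.5 − 169| = 0.5.

0.50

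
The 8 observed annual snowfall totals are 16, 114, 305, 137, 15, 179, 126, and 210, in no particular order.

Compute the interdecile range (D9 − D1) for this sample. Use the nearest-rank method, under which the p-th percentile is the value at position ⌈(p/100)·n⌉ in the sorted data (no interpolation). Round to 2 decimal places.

290.00

Sorted: 15, 16, 114, 126, 137, 179, 210, 305.
n = 8.
P10: rank ⌈10/100·8⌉ = 1 → 15.
P90: rank ⌈90/100·8⌉ = 8 → 305.
Difference: 305 − 15 = 290.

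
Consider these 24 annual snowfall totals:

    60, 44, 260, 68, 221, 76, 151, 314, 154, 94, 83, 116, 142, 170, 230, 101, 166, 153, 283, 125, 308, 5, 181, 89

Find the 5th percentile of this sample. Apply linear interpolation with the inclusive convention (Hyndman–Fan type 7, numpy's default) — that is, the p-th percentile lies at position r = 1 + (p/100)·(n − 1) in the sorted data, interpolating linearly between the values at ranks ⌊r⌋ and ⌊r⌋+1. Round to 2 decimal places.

46.40

Sorted: 5, 44, 60, 68, 76, 83, 89, 94, 101, 116, 125, 142, 151, 153, 154, 166, 170, 181, 221, 230, 260, 283, 308, 314.
n = 24.
r = 1 + (5/100)·(24 − 1) = 1 + 1.15 = 2.15.
Rank 2 is 44 and rank 3 is 60.
Interpolate: 44 + 0.15·(60 − 44) = 44 + 0.15·16 = 46.4.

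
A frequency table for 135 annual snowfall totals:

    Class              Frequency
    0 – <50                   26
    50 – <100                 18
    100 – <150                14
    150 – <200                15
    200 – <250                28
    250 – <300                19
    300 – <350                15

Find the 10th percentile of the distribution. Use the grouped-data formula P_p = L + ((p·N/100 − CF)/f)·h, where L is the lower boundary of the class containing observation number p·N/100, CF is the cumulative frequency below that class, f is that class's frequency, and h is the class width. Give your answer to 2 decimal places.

25.96

N = 135; target position k = 10/100 · 135 = 13.5.
Cumulative frequencies: 26, 44, 58, 73, 101, 120, 135.
Observation 13.5 falls in the class 0 – <50.
L = 0, CF = 0, f = 26, h = 50.
P10 = 0 + ((13.5 − 0)/26)·50 = 0 + 25.9615 = 25.9615.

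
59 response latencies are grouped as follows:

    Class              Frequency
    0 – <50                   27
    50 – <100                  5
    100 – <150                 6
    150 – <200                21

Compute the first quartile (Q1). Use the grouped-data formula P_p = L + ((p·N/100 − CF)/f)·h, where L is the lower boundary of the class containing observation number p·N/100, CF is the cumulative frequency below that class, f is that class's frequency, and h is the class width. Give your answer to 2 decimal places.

27.31

N = 59; target position k = 25/100 · 59 = 14.75.
Cumulative frequencies: 27, 32, 38, 59.
Observation 14.75 falls in the class 0 – <50.
L = 0, CF = 0, f = 27, h = 50.
P25 = 0 + ((14.75 − 0)/27)·50 = 0 + 27.3148 = 27.3148.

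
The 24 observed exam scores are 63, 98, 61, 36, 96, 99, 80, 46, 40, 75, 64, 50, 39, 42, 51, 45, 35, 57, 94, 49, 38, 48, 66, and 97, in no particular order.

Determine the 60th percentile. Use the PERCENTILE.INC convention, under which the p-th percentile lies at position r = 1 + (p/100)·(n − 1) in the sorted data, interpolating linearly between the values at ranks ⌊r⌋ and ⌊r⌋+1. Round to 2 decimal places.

62.60

Sorted: 35, 36, 38, 39, 40, 42, 45, 46, 48, 49, 50, 51, 57, 61, 63, 64, 66, 75, 80, 94, 96, 97, 98, 99.
n = 24.
r = 1 + (60/100)·(24 − 1) = 1 + 13.8 = 14.8.
Rank 14 is 61 and rank 15 is 63.
Interpolate: 61 + 0.8·(63 − 61) = 61 + 0.8·2 = 62.6.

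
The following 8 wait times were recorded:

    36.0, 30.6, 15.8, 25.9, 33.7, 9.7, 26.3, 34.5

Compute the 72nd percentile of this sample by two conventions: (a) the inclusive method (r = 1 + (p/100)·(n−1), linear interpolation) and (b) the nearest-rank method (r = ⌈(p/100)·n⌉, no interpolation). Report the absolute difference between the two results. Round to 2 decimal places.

Sorted: 9.7, 15.8, 25.9, 26.3, 30.6, 33.7, 34.5, 36.0.
n = 8.
(a) r = 6.04; between ranks 6 (33.7) and 7 (34.5): 33.732.
(b) the nearest-rank method: rank 6 → 33.7.
|33.732 − 33.7| = 0.032.

0.03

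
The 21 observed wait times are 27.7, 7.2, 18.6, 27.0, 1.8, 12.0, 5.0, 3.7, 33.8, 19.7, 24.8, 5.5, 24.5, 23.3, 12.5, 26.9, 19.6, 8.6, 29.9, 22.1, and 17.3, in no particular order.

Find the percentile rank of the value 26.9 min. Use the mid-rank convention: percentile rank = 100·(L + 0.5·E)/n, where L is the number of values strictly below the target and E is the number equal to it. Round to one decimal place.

Sorted: 1.8, 3.7, 5.0, 5.5, 7.2, 8.6, 12.0, 12.5, 17.3, 18.6, 19.6, 19.7, 22.1, 23.3, 24.5, 24.8, 26.9, 27.0, 27.7, 29.9, 33.8.
Count below 26.9: L = 16; count equal: E = 1; n = 21.
Percentile rank = 100·(16 + 0.5·1)/21 = 100·16.5/21 = 78.57.

78.6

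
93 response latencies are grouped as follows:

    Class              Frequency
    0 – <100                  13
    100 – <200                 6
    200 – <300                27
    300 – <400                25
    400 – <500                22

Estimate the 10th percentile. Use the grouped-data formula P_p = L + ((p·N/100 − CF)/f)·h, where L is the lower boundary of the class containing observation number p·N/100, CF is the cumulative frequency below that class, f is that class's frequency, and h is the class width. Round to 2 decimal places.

71.54

N = 93; target position k = 10/100 · 93 = 9.3.
Cumulative frequencies: 13, 19, 46, 71, 93.
Observation 9.3 falls in the class 0 – <100.
L = 0, CF = 0, f = 13, h = 100.
P10 = 0 + ((9.3 − 0)/13)·100 = 0 + 71.5385 = 71.5385.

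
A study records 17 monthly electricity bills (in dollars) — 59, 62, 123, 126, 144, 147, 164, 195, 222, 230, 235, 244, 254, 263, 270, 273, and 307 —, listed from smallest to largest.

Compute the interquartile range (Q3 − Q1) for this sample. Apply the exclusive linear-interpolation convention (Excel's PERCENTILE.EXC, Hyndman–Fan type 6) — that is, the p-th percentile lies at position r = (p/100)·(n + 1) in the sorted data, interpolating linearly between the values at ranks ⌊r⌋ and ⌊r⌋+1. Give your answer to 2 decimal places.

123.50

n = 17.
P25: r = 4.5; ranks 4–5 are 126, 144; interpolating gives 135.
P75: r = 13.5; ranks 13–14 are 254, 263; interpolating gives 258.5.
Difference: 258.5 − 135 = 123.5.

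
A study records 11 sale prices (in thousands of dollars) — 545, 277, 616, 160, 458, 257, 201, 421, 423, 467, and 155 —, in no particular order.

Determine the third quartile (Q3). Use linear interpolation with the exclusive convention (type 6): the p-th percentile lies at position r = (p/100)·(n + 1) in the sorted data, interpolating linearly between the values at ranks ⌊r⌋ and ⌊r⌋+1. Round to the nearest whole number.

Sorted: 155, 160, 201, 257, 277, 421, 423, 458, 467, 545, 616.
n = 11.
r = (75/100)·(11 + 1) = 9.
r is an integer, so P75 is the value at rank 9: 467.

467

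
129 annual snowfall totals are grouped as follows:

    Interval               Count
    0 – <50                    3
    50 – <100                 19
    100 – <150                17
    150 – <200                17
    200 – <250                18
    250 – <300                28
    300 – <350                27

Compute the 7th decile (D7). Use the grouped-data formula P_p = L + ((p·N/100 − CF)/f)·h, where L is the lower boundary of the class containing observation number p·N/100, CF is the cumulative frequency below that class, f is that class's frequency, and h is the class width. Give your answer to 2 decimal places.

N = 129; target position k = 70/100 · 129 = 90.3.
Cumulative frequencies: 3, 22, 39, 56, 74, 102, 129.
Observation 90.3 falls in the class 250 – <300.
L = 250, CF = 74, f = 28, h = 50.
P70 = 250 + ((90.3 − 74)/28)·50 = 250 + 29.1071 = 279.107.

279.11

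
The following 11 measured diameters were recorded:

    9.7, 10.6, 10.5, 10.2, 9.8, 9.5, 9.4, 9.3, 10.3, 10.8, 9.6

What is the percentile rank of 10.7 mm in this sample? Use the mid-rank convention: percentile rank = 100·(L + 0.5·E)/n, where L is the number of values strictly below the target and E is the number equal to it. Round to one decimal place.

Sorted: 9.3, 9.4, 9.5, 9.6, 9.7, 9.8, 10.2, 10.3, 10.5, 10.6, 10.8.
Count below 10.7: L = 10; count equal: E = 0; n = 11.
Percentile rank = 100·(10 + 0.5·0)/11 = 100·10/11 = 90.91.

90.9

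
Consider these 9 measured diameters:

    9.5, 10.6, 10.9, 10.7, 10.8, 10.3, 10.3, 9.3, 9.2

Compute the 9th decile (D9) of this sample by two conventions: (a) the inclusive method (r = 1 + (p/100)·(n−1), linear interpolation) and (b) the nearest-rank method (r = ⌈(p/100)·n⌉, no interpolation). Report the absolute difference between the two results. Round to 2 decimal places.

Sorted: 9.2, 9.3, 9.5, 10.3, 10.3, 10.6, 10.7, 10.8, 10.9.
n = 9.
(a) r = 8.2; between ranks 8 (10.8) and 9 (10.9): 10.82.
(b) the nearest-rank method: rank 9 → 10.9.
|10.82 − 10.9| = 0.08.

0.08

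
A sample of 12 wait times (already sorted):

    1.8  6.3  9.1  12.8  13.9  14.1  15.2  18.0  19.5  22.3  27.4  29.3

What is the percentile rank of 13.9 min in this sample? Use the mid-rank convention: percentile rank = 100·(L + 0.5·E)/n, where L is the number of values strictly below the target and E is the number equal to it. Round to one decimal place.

37.5

Count below 13.9: L = 4; count equal: E = 1; n = 12.
Percentile rank = 100·(4 + 0.5·1)/12 = 100·4.5/12 = 37.5.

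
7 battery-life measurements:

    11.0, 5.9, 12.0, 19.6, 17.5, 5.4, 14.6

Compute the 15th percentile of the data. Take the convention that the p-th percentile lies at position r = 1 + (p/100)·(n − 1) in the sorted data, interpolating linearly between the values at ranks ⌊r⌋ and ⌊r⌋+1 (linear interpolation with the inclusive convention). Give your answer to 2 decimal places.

5.85

Sorted: 5.4, 5.9, 11.0, 12.0, 14.6, 17.5, 19.6.
n = 7.
r = 1 + (15/100)·(7 − 1) = 1 + 0.9 = 1.9.
Rank 1 is 5.4 and rank 2 is 5.9.
Interpolate: 5.4 + 0.9·(5.9 − 5.4) = 5.4 + 0.9·0.5 = 5.85.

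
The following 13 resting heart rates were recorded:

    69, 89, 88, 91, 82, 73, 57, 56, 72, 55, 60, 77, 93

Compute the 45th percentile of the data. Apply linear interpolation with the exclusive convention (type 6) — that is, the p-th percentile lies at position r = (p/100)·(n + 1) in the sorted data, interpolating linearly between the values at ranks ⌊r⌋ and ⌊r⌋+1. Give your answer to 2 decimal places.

Sorted: 55, 56, 57, 60, 69, 72, 73, 77, 82, 88, 89, 91, 93.
n = 13.
r = (45/100)·(13 + 1) = 6.3.
Rank 6 is 72 and rank 7 is 73.
Interpolate: 72 + 0.3·(73 − 72) = 72 + 0.3·1 = 72.3.

72.30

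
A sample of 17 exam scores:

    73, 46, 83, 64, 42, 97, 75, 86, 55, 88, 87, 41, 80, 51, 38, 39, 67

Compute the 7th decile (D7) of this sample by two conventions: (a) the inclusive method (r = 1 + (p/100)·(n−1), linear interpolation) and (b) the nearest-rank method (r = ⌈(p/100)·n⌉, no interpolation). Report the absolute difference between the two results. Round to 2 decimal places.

Sorted: 38, 39, 41, 42, 46, 51, 55, 64, 67, 73, 75, 80, 83, 86, 87, 88, 97.
n = 17.
(a) r = 12.2; between ranks 12 (80) and 13 (83): 80.6.
(b) the nearest-rank method: rank 12 → 80.
|80.6 − 80| = 0.6.

0.60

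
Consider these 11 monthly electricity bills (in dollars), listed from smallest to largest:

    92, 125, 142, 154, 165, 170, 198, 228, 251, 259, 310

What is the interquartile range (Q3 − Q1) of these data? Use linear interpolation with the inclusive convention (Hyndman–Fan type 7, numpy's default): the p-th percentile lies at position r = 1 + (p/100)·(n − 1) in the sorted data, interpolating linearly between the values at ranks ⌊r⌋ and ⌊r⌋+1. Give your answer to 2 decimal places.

91.50

n = 11.
P25: r = 3.5; ranks 3–4 are 142, 154; interpolating gives 148.
P75: r = 8.5; ranks 8–9 are 228, 251; interpolating gives 239.5.
Difference: 239.5 − 148 = 91.5.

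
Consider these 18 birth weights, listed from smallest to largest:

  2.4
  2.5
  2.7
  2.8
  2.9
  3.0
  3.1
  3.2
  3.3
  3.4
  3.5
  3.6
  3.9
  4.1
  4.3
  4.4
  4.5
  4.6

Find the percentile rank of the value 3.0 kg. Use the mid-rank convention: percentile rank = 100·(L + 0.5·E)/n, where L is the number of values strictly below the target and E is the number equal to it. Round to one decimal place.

Count below 3.0: L = 5; count equal: E = 1; n = 18.
Percentile rank = 100·(5 + 0.5·1)/18 = 100·5.5/18 = 30.56.

30.6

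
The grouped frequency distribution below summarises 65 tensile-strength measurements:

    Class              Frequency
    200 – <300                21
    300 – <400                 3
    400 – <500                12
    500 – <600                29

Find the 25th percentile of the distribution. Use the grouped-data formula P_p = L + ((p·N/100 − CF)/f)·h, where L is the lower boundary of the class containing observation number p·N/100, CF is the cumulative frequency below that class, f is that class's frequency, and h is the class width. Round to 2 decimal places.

277.38

N = 65; target position k = 25/100 · 65 = 16.25.
Cumulative frequencies: 21, 24, 36, 65.
Observation 16.25 falls in the class 200 – <300.
L = 200, CF = 0, f = 21, h = 100.
P25 = 200 + ((16.25 − 0)/21)·100 = 200 + 77.381 = 277.381.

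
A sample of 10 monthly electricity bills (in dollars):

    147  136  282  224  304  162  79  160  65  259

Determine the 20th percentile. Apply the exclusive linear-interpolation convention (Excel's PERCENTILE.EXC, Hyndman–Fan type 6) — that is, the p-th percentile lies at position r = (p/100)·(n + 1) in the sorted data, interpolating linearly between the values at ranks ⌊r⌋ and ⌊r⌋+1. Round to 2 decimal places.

Sorted: 65, 79, 136, 147, 160, 162, 224, 259, 282, 304.
n = 10.
r = (20/100)·(10 + 1) = 2.2.
Rank 2 is 79 and rank 3 is 136.
Interpolate: 79 + 0.2·(136 − 79) = 79 + 0.2·57 = 90.4.

90.40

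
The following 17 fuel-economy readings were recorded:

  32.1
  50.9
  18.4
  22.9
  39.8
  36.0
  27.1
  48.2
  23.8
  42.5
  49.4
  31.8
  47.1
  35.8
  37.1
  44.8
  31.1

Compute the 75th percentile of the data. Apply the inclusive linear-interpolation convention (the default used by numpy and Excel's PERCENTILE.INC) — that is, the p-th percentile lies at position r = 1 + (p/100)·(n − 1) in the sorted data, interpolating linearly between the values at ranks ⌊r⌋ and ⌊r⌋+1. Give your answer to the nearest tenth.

Sorted: 18.4, 22.9, 23.8, 27.1, 31.1, 31.8, 32.1, 35.8, 36.0, 37.1, 39.8, 42.5, 44.8, 47.1, 48.2, 49.4, 50.9.
n = 17.
r = 1 + (75/100)·(17 − 1) = 1 + 12 = 13.
r is an integer, so P75 is the value at rank 13: 44.8.

44.8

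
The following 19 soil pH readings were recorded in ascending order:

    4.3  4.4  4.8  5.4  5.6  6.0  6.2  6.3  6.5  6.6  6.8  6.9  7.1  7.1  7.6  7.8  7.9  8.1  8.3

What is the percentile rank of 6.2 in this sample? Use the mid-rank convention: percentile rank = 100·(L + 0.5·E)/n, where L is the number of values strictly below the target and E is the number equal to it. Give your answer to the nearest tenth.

34.2

Count below 6.2: L = 6; count equal: E = 1; n = 19.
Percentile rank = 100·(6 + 0.5·1)/19 = 100·6.5/19 = 34.21.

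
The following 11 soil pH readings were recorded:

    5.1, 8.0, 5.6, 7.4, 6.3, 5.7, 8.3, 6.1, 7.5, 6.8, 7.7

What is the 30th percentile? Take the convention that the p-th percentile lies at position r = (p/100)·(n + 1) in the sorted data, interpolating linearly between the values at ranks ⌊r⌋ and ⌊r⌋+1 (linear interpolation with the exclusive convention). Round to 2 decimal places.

5.94

Sorted: 5.1, 5.6, 5.7, 6.1, 6.3, 6.8, 7.4, 7.5, 7.7, 8.0, 8.3.
n = 11.
r = (30/100)·(11 + 1) = 3.6.
Rank 3 is 5.7 and rank 4 is 6.1.
Interpolate: 5.7 + 0.6·(6.1 − 5.7) = 5.7 + 0.6·0.4 = 5.94.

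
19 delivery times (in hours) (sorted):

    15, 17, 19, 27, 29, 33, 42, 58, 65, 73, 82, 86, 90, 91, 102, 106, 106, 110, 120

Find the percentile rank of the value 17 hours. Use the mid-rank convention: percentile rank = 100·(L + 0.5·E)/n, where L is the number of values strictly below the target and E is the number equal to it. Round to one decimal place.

7.9

Count below 17: L = 1; count equal: E = 1; n = 19.
Percentile rank = 100·(1 + 0.5·1)/19 = 100·1.5/19 = 7.895.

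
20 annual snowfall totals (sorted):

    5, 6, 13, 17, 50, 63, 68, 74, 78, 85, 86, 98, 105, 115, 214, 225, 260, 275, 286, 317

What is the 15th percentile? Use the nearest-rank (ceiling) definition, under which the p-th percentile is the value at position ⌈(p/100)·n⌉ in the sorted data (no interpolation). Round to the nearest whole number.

n = 20.
Position = ⌈15/100 · 20⌉ = ⌈3⌉ = 3.
The value at rank 3 is 13.

13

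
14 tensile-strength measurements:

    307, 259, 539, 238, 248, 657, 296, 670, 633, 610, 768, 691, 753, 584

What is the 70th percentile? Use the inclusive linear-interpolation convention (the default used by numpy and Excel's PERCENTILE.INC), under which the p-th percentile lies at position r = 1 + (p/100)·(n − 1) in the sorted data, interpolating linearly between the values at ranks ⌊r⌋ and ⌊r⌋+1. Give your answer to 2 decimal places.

658.30

Sorted: 238, 248, 259, 296, 307, 539, 584, 610, 633, 657, 670, 691, 753, 768.
n = 14.
r = 1 + (70/100)·(14 − 1) = 1 + 9.1 = 10.1.
Rank 10 is 657 and rank 11 is 670.
Interpolate: 657 + 0.1·(670 − 657) = 657 + 0.1·13 = 658.3.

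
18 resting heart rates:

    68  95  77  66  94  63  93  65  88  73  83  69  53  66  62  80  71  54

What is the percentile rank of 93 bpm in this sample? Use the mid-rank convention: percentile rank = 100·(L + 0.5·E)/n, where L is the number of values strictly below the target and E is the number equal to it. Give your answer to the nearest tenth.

Sorted: 53, 54, 62, 63, 65, 66, 66, 68, 69, 71, 73, 77, 80, 83, 88, 93, 94, 95.
Count below 93: L = 15; count equal: E = 1; n = 18.
Percentile rank = 100·(15 + 0.5·1)/18 = 100·15.5/18 = 86.11.

86.1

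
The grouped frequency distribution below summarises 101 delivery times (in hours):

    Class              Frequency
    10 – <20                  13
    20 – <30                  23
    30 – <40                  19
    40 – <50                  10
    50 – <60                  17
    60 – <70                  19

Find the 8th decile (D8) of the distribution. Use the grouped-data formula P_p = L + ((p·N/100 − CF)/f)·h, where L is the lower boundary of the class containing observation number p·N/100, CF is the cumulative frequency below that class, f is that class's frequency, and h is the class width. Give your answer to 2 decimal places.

59.29

N = 101; target position k = 80/100 · 101 = 80.8.
Cumulative frequencies: 13, 36, 55, 65, 82, 101.
Observation 80.8 falls in the class 50 – <60.
L = 50, CF = 65, f = 17, h = 10.
P80 = 50 + ((80.8 − 65)/17)·10 = 50 + 9.29412 = 59.2941.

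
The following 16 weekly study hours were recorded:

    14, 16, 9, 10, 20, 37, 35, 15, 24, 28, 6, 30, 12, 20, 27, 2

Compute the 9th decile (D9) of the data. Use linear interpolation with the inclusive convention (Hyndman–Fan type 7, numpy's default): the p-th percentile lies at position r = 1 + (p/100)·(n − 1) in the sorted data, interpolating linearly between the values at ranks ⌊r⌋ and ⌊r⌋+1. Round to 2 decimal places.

Sorted: 2, 6, 9, 10, 12, 14, 15, 16, 20, 20, 24, 27, 28, 30, 35, 37.
n = 16.
r = 1 + (90/100)·(16 − 1) = 1 + 13.5 = 14.5.
Rank 14 is 30 and rank 15 is 35.
Interpolate: 30 + 0.5·(35 − 30) = 30 + 0.5·5 = 32.5.

32.50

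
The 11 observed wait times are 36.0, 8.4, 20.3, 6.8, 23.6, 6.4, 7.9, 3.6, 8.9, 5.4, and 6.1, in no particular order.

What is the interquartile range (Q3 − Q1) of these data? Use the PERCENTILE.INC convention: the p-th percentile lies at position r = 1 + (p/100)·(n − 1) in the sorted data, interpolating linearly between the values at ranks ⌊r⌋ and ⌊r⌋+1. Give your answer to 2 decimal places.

Sorted: 3.6, 5.4, 6.1, 6.4, 6.8, 7.9, 8.4, 8.9, 20.3, 23.6, 36.0.
n = 11.
P25: r = 3.5; ranks 3–4 are 6.1, 6.4; interpolating gives 6.25.
P75: r = 8.5; ranks 8–9 are 8.9, 20.3; interpolating gives 14.6.
Difference: 14.6 − 6.25 = 8.35.

8.35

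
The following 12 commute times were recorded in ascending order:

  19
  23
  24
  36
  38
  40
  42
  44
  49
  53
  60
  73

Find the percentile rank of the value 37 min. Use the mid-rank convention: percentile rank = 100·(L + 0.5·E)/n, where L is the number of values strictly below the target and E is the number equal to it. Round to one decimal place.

33.3

Count below 37: L = 4; count equal: E = 0; n = 12.
Percentile rank = 100·(4 + 0.5·0)/12 = 100·4/12 = 33.33.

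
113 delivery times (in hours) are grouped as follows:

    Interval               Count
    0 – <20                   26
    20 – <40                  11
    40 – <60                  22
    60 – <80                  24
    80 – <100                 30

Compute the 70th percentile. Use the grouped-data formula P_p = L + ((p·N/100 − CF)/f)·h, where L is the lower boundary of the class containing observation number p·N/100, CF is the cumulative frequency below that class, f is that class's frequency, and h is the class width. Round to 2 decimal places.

76.75

N = 113; target position k = 70/100 · 113 = 79.1.
Cumulative frequencies: 26, 37, 59, 83, 113.
Observation 79.1 falls in the class 60 – <80.
L = 60, CF = 59, f = 24, h = 20.
P70 = 60 + ((79.1 − 59)/24)·20 = 60 + 16.75 = 76.75.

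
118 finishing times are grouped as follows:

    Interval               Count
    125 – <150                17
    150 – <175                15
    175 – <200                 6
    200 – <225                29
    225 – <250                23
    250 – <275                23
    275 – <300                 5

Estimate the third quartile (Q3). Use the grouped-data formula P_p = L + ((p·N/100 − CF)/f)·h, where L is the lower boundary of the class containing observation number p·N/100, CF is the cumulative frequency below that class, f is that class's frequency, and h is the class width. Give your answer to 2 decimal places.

N = 118; target position k = 75/100 · 118 = 88.5.
Cumulative frequencies: 17, 32, 38, 67, 90, 113, 118.
Observation 88.5 falls in the class 225 – <250.
L = 225, CF = 67, f = 23, h = 25.
P75 = 225 + ((88.5 − 67)/23)·25 = 225 + 23.3696 = 248.37.

248.37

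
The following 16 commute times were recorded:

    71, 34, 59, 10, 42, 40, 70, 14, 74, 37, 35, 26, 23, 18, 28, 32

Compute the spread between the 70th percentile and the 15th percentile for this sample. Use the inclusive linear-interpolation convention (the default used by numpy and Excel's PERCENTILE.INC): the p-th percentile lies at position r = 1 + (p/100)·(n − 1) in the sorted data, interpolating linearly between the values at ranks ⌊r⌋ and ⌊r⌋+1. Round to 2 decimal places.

Sorted: 10, 14, 18, 23, 26, 28, 32, 34, 35, 37, 40, 42, 59, 70, 71, 74.
n = 16.
P15: r = 3.25; ranks 3–4 are 18, 23; interpolating gives 19.25.
P70: r = 11.5; ranks 11–12 are 40, 42; interpolating gives 41.
Difference: 41 − 19.25 = 21.75.

21.75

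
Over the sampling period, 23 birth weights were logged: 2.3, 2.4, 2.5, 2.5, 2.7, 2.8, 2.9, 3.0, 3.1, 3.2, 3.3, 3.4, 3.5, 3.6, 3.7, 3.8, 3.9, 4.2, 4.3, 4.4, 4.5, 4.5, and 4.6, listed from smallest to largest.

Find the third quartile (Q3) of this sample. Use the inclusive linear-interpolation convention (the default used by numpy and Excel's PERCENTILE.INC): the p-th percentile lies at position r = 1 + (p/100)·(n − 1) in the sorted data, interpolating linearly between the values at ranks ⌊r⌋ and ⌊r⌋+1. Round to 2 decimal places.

4.05

n = 23.
r = 1 + (75/100)·(23 − 1) = 1 + 16.5 = 17.5.
Rank 17 is 3.9 and rank 18 is 4.2.
Interpolate: 3.9 + 0.5·(4.2 − 3.9) = 3.9 + 0.5·0.3 = 4.05.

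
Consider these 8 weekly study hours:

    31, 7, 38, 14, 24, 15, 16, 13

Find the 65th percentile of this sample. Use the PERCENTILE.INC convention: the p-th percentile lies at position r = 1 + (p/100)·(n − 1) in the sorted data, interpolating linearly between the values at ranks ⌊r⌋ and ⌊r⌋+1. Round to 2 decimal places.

Sorted: 7, 13, 14, 15, 16, 24, 31, 38.
n = 8.
r = 1 + (65/100)·(8 − 1) = 1 + 4.55 = 5.55.
Rank 5 is 16 and rank 6 is 24.
Interpolate: 16 + 0.55·(24 − 16) = 16 + 0.55·8 = 20.4.

20.40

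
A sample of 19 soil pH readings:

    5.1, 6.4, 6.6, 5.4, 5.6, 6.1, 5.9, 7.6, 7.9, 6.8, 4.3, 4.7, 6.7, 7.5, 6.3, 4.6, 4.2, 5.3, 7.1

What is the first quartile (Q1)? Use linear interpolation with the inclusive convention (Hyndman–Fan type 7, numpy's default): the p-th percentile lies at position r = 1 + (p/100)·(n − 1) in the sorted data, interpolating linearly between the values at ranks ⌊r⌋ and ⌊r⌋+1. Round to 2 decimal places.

Sorted: 4.2, 4.3, 4.6, 4.7, 5.1, 5.3, 5.4, 5.6, 5.9, 6.1, 6.3, 6.4, 6.6, 6.7, 6.8, 7.1, 7.5, 7.6, 7.9.
n = 19.
r = 1 + (25/100)·(19 − 1) = 1 + 4.5 = 5.5.
Rank 5 is 5.1 and rank 6 is 5.3.
Interpolate: 5.1 + 0.5·(5.3 − 5.1) = 5.1 + 0.5·0.2 = 5.2.

5.20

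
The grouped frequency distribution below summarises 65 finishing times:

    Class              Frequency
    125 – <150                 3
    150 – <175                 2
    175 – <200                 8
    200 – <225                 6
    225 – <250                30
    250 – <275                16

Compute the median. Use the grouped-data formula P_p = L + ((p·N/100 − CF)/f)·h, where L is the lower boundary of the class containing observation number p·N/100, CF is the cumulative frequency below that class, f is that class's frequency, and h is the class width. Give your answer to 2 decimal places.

236.25

N = 65; target position k = 50/100 · 65 = 32.5.
Cumulative frequencies: 3, 5, 13, 19, 49, 65.
Observation 32.5 falls in the class 225 – <250.
L = 225, CF = 19, f = 30, h = 25.
P50 = 225 + ((32.5 − 19)/30)·25 = 225 + 11.25 = 236.25.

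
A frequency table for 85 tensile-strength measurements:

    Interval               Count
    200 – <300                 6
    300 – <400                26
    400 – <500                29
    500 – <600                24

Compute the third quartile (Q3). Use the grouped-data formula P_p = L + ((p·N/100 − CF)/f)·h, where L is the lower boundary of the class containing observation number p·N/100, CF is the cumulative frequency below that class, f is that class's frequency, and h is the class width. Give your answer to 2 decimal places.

N = 85; target position k = 75/100 · 85 = 63.75.
Cumulative frequencies: 6, 32, 61, 85.
Observation 63.75 falls in the class 500 – <600.
L = 500, CF = 61, f = 24, h = 100.
P75 = 500 + ((63.75 − 61)/24)·100 = 500 + 11.4583 = 511.458.

511.46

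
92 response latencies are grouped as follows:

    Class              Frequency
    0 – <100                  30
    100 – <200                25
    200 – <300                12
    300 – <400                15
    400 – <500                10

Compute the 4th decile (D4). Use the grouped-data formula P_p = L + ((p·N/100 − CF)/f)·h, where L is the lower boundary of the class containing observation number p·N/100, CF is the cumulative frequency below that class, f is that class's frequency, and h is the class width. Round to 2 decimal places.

N = 92; target position k = 40/100 · 92 = 36.8.
Cumulative frequencies: 30, 55, 67, 82, 92.
Observation 36.8 falls in the class 100 – <200.
L = 100, CF = 30, f = 25, h = 100.
P40 = 100 + ((36.8 − 30)/25)·100 = 100 + 27.2 = 127.2.

127.20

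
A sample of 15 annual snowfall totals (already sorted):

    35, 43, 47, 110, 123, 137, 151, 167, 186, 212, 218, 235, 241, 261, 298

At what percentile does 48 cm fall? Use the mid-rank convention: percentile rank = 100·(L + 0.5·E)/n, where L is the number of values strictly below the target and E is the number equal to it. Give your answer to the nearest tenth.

20.0

Count below 48: L = 3; count equal: E = 0; n = 15.
Percentile rank = 100·(3 + 0.5·0)/15 = 100·3/15 = 20.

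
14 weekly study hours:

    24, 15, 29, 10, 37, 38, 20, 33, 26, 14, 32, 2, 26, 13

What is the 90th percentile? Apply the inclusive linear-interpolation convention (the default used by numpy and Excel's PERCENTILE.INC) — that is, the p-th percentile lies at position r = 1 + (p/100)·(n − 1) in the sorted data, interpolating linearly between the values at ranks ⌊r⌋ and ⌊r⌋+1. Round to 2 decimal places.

Sorted: 2, 10, 13, 14, 15, 20, 24, 26, 26, 29, 32, 33, 37, 38.
n = 14.
r = 1 + (90/100)·(14 − 1) = 1 + 11.7 = 12.7.
Rank 12 is 33 and rank 13 is 37.
Interpolate: 33 + 0.7·(37 − 33) = 33 + 0.7·4 = 35.8.

35.80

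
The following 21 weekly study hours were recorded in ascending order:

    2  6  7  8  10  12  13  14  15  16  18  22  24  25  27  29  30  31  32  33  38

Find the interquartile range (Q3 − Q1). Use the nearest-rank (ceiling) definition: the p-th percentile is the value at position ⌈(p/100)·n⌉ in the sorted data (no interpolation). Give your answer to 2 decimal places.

n = 21.
P25: rank ⌈25/100·21⌉ = 6 → 12.
P75: rank ⌈75/100·21⌉ = 16 → 29.
Difference: 29 − 12 = 17.

17.00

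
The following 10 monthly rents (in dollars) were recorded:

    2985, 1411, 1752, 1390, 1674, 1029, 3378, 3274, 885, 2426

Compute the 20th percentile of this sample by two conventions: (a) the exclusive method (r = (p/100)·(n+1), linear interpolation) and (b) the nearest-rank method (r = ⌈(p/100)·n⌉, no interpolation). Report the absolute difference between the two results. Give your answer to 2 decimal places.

Sorted: 885, 1029, 1390, 1411, 1674, 1752, 2426, 2985, 3274, 3378.
n = 10.
(a) r = 2.2; between ranks 2 (1029) and 3 (1390): 1101.2.
(b) the nearest-rank method: rank 2 → 1029.
|1101.2 − 1029| = 72.2.

72.20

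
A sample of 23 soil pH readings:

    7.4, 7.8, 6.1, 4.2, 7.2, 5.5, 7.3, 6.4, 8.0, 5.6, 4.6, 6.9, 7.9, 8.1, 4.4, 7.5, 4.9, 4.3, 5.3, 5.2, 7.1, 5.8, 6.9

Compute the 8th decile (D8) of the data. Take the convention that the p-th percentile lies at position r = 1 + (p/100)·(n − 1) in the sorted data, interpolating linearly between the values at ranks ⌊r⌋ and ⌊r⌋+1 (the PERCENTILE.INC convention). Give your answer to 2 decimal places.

Sorted: 4.2, 4.3, 4.4, 4.6, 4.9, 5.2, 5.3, 5.5, 5.6, 5.8, 6.1, 6.4, 6.9, 6.9, 7.1, 7.2, 7.3, 7.4, 7.5, 7.8, 7.9, 8.0, 8.1.
n = 23.
r = 1 + (80/100)·(23 − 1) = 1 + 17.6 = 18.6.
Rank 18 is 7.4 and rank 19 is 7.5.
Interpolate: 7.4 + 0.6·(7.5 − 7.4) = 7.4 + 0.6·0.1 = 7.46.

7.46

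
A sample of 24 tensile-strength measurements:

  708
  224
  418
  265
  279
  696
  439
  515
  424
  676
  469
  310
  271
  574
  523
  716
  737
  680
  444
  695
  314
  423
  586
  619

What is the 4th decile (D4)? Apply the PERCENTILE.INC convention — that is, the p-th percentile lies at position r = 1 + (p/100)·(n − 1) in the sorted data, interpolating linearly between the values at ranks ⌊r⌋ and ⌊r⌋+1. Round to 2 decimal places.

Sorted: 224, 265, 271, 279, 310, 314, 418, 423, 424, 439, 444, 469, 515, 523, 574, 586, 619, 676, 680, 695, 696, 708, 716, 737.
n = 24.
r = 1 + (40/100)·(24 − 1) = 1 + 9.2 = 10.2.
Rank 10 is 439 and rank 11 is 444.
Interpolate: 439 + 0.2·(444 − 439) = 439 + 0.2·5 = 440.

440.00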